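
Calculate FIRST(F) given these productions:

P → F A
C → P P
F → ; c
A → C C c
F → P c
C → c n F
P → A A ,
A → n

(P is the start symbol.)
{ ';', 'c', 'n' }

FIRST sets of the other non-terminals involved (by the same procedure, iterated to a fixed point):
  FIRST(P) = { ';', 'c', 'n' }

From F → ; c:
  - ';' is a terminal: add ';' and stop
From F → P c:
  - P is a non-terminal: add FIRST(P) \ {ε} = { ';', 'c', 'n' }
    P is not nullable, so stop

Collecting: FIRST(F) = { ';', 'c', 'n' }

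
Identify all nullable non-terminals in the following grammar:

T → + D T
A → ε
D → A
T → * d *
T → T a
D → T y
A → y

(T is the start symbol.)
A non-terminal is nullable if it can derive ε (the empty string): either it has an ε-production, or it has a production whose right-hand side consists entirely of nullable non-terminals.

ε-productions: A → ε
So A is immediately nullable.
D → A: every symbol on the right is nullable, so D is nullable too.
No further non-terminal can be added: every production for the remaining non-terminals contains a terminal or a non-nullable non-terminal.
Nullable = { 'A', 'D' }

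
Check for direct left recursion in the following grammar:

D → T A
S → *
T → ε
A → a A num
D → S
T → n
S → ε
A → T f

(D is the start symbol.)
Direct left recursion occurs when N → N α for some non-terminal N (the right-hand side begins with the left-hand side itself).

D → T A: starts with T
S → *: starts with '*'
T → ε: starts with ε
A → a A num: starts with a
D → S: starts with S
T → n: starts with n
S → ε: starts with ε
A → T f: starts with T

No direct left recursion found.

Answer: No direct left recursion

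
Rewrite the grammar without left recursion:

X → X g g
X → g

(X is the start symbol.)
X → g X'
X' → g g X'
X' → ε

X is directly left-recursive. The standard transformation for
  A → A α₁ | ... | A α_m | β₁ | ... | β_n
is
  A  → β₁ A' | ... | β_n A'
  A' → α₁ A' | ... | α_m A' | ε

X → g becomes X → g X'
X → X g g becomes X' → g g X'
Add X' → ε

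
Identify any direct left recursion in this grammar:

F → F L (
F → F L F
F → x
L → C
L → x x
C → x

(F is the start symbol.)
Yes, F is left-recursive

F → F L (: LEFT RECURSIVE (starts with F)
F → F L F: LEFT RECURSIVE (starts with F)
F → x: starts with x
L → C: starts with C
L → x x: starts with x
C → x: starts with x

The grammar has direct left recursion on: F.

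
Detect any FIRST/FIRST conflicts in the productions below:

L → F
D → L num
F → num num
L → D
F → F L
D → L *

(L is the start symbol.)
Yes. L → F / L → D on { 'num' }; D → L num / D → L '*' on { 'num' }; F → num num / F → F L on { 'num' }

FIRST sets of the non-terminals at (or reachable through a nullable prefix from) the front of some alternative:
  FIRST(F) = { 'num' }
  FIRST(D) = { 'num' }
  FIRST(L) = { 'num' }

Productions for L:
  L → F: FIRST = { 'num' }
  L → D: FIRST = { 'num' }
Productions for D:
  D → L num: FIRST = { 'num' }
  D → L *: FIRST = { 'num' }
Productions for F:
  F → num num: FIRST = { 'num' }
  F → F L: FIRST = { 'num' }

Conflict for L: L → F and L → D
  Overlap: { 'num' }
Conflict for D: D → L num and D → L *
  Overlap: { 'num' }
Conflict for F: F → num num and F → F L
  Overlap: { 'num' }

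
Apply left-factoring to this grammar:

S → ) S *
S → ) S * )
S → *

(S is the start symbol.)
S → ) S * S'
S' → ε
S' → )
S → *

Left-factoring transforms A → αβ₁ | αβ₂ into A → αA' and A' → β₁ | β₂
(α is the longest common prefix among the alternatives). Repeat until
no nonterminal has two alternatives with a common prefix.

Round 1: S has alternatives sharing prefix ') S *'. Introduce S': S → ) S * S'
  Add: S' → ε
  Add: S' → )

No remaining common prefixes — done.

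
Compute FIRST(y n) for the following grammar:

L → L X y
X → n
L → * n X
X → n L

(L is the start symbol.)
{ 'y' }

To compute FIRST(y n), process the symbols left to right:
Symbol y is a terminal. Add 'y' and stop.
FIRST(y n) = { 'y' }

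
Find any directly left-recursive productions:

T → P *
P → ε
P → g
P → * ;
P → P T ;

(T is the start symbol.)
Direct left recursion occurs when N → N α for some non-terminal N (the right-hand side begins with the left-hand side itself).

T → P *: starts with P
P → ε: starts with ε
P → g: starts with g
P → * ;: starts with '*'
P → P T ;: LEFT RECURSIVE (starts with P)

The grammar has direct left recursion on: P.

Answer: Yes, P is left-recursive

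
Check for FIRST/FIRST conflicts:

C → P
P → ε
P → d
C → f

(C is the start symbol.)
No FIRST/FIRST conflicts.

A FIRST/FIRST conflict occurs when two productions N → α and N → β for the same non-terminal have FIRST(α) ∩ FIRST(β) ≠ ∅ (with ε ∈ FIRST of a nullable right-hand side, so two nullable alternatives also conflict).

FIRST sets of the non-terminals at (or reachable through a nullable prefix from) the front of some alternative:
  FIRST(P) = { 'd', ε }

Productions for C:
  C → P: FIRST = { 'd', ε }
  C → f: FIRST = { 'f' }
Productions for P:
  P → ε: FIRST = { ε }
  P → d: FIRST = { 'd' }

All alternatives of each non-terminal have pairwise disjoint FIRST sets.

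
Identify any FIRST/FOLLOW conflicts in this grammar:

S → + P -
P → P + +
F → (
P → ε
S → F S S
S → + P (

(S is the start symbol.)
Yes. P → P '+' '+' with FOLLOW(P) on { '+' }

A FIRST/FOLLOW conflict occurs when a non-terminal N has a nullable alternative N → β (β ⇒* ε) and another alternative N → α with FIRST(α) ∩ FOLLOW(N) ≠ ∅: on such a lookahead the parser cannot decide between expanding α and letting N vanish via β.

Nullable non-terminals: P.
FIRST sets used below: FIRST(P) = { '+', ε }

P: nullable alternative(s) P → ε; FOLLOW(P) = { '(', '+', '-' }
  P → P + +: FIRST \ {ε} = { '+' } — overlaps FOLLOW(P) on { '+' }: CONFLICT
  P → ε: FIRST \ {ε} = { } — this is the only nullable alternative, skip

F, S have no nullable alternative, so no FIRST/FOLLOW check is needed there.

So the grammar has 1 FIRST/FOLLOW conflict (marked CONFLICT above).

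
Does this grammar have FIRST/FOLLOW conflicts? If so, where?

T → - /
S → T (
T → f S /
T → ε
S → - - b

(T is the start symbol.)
No FIRST/FOLLOW conflicts.

A FIRST/FOLLOW conflict occurs when a non-terminal N has a nullable alternative N → β (β ⇒* ε) and another alternative N → α with FIRST(α) ∩ FOLLOW(N) ≠ ∅: on such a lookahead the parser cannot decide between expanding α and letting N vanish via β.

Nullable non-terminals: T.

T: nullable alternative(s) T → ε; FOLLOW(T) = { $, '(' }
  T → - /: FIRST \ {ε} = { '-' } — disjoint from FOLLOW(T)
  T → f S /: FIRST \ {ε} = { 'f' } — disjoint from FOLLOW(T)
  T → ε: FIRST \ {ε} = { } — this is the only nullable alternative, skip

S has no nullable alternative, so no FIRST/FOLLOW check is needed there.

No FIRST/FOLLOW conflicts found.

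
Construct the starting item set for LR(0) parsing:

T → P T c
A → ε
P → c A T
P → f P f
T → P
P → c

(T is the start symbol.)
First, augment the grammar with T' → T
I₀ = CLOSURE({ [T' → . T] }):
  [T' → . T] has the dot before T: add [T → . P T c], [T → . P]
  [T → . P T c] has the dot before P: add [P → . c A T], [P → . f P f], [P → . c]
No further items can be added.

I₀ = { [P → . c A T], [P → . c], [P → . f P f], [T → . P T c], [T → . P], [T' → . T] }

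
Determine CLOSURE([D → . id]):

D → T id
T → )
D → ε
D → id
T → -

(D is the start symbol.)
Start with: [D → . id]
The dot precedes the terminal id, so nothing is added.

CLOSURE = { [D → . id] }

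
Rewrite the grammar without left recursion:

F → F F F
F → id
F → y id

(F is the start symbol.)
F is directly left-recursive. The standard transformation for
  A → A α₁ | ... | A α_m | β₁ | ... | β_n
is
  A  → β₁ A' | ... | β_n A'
  A' → α₁ A' | ... | α_m A' | ε

F → id becomes F → id F'
F → y id becomes F → y id F'
F → F F F becomes F' → F F F'
Add F' → ε

Resulting grammar:
F → id F'
F → y id F'
F' → F F F'
F' → ε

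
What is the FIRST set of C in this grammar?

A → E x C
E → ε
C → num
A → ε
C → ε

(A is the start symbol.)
{ 'num', ε }

To compute FIRST(C), examine every production with C on the left-hand side, reading each right-hand side left to right until a non-nullable symbol is reached.

From C → num:
  - num is a terminal: add 'num' and stop
From C → ε:
  - ε-production, so ε ∈ FIRST(C)

Collecting: FIRST(C) = { 'num', ε }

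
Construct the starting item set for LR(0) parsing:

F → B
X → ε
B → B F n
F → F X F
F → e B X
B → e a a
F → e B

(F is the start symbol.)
{ [B → . B F n], [B → . e a a], [F → . B], [F → . F X F], [F → . e B X], [F → . e B], [F' → . F] }

First, augment the grammar with F' → F
I₀ = CLOSURE({ [F' → . F] }):
  [F' → . F] has the dot before F: add [F → . B], [F → . F X F], [F → . e B X], [F → . e B]
  [F → . B] has the dot before B: add [B → . B F n], [B → . e a a]
No further items can be added.

I₀ = { [B → . B F n], [B → . e a a], [F → . B], [F → . F X F], [F → . e B X], [F → . e B], [F' → . F] }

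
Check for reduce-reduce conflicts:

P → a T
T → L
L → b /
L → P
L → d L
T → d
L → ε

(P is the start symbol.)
A reduce-reduce conflict occurs when an LR(0) state has two complete items [A → α .] and [B → β .] — both call for a reduction, and with no lookahead the parser cannot choose between them.

Augment with P' → P and build the canonical LR(0) collection (I0 = CLOSURE({[P' → . P]}), then GOTO on every symbol after a dot until no new states appear). It has 11 states:
  I0: { [P → . a T], [P' → . P] }  — shift
  I1: { [P' → P .] }  — accept
  I2: { [L → . P], [L → . b /], [L → . d L], [L → .], [P → . a T], [P → a . T], [T → . L], [T → . d] }  — shift, reduce
  I3: { [T → L .] }  — reduce
  I4: { [L → P .] }  — reduce
  I5: { [P → a T .] }  — reduce
  I6: { [L → b . /] }  — shift
  I7: { [L → . P], [L → . b /], [L → . d L], [L → .], [L → d . L], [P → . a T], [T → d .] }  — shift, 2 reduces
  I8: { [L → d L .] }  — reduce
  I9: { [L → . P], [L → . b /], [L → . d L], [L → .], [L → d . L], [P → . a T] }  — shift, reduce
  I10: { [L → b / .] }  — reduce

I7 contains complete items [L → .], [T → d .] — reduce-reduce conflict.

Answer: Yes — I7: [L → .] vs [T → d .]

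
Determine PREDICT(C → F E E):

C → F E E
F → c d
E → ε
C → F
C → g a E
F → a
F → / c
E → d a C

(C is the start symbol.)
{ '/', 'a', 'c' }

PREDICT(C → F E E) = (FIRST(RHS) \ {ε}) ∪ (FOLLOW(C) if ε ∈ FIRST(RHS), i.e. RHS ⇒* ε)
FIRST(F) = { '/', 'a', 'c' }
FIRST(F E E) = { '/', 'a', 'c' }
ε ∉ FIRST(F E E), so FOLLOW(C) is not added.
PREDICT(C → F E E) = { '/', 'a', 'c' }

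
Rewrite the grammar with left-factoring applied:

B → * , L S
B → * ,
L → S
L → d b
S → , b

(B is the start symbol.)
B → * , B'
B' → L S
B' → ε
L → S
L → d b
S → , b

Left-factoring transforms A → αβ₁ | αβ₂ into A → αA' and A' → β₁ | β₂
(α is the longest common prefix among the alternatives). Repeat until
no nonterminal has two alternatives with a common prefix.

Round 1: B has alternatives sharing prefix '* ,'. Introduce B': B → * , B'
  Add: B' → L S
  Add: B' → ε

No remaining common prefixes — done.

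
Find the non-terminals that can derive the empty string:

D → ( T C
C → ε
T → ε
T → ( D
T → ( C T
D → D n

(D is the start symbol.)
A non-terminal is nullable if it can derive ε (the empty string): either it has an ε-production, or it has a production whose right-hand side consists entirely of nullable non-terminals.

ε-productions: C → ε, T → ε
So C, T are immediately nullable.
No further non-terminal can be added: every production for the remaining non-terminals contains a terminal or a non-nullable non-terminal.
Nullable = { 'C', 'T' }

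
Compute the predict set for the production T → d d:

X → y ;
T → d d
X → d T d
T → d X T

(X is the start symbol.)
PREDICT(T → d d) = (FIRST(RHS) \ {ε}) ∪ (FOLLOW(T) if ε ∈ FIRST(RHS), i.e. RHS ⇒* ε)
FIRST(d d) = { 'd' }
ε ∉ FIRST(d d), so FOLLOW(T) is not added.
PREDICT(T → d d) = { 'd' }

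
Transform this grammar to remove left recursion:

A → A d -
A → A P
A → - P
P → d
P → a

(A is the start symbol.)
A is directly left-recursive. The standard transformation for
  A → A α₁ | ... | A α_m | β₁ | ... | β_n
is
  A  → β₁ A' | ... | β_n A'
  A' → α₁ A' | ... | α_m A' | ε

A → - P becomes A → - P A'
A → A d - becomes A' → d - A'
A → A P becomes A' → P A'
Add A' → ε

Productions for other non-terminals are unchanged:
  P → d
  P → a

Resulting grammar:
A → - P A'
A' → d - A'
A' → P A'
A' → ε
P → d
P → a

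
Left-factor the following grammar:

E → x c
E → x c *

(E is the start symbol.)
E → x c E'
E' → ε
E' → *

Left-factoring transforms A → αβ₁ | αβ₂ into A → αA' and A' → β₁ | β₂
(α is the longest common prefix among the alternatives). Repeat until
no nonterminal has two alternatives with a common prefix.

Round 1: E has alternatives sharing prefix 'x c'. Introduce E': E → x c E'
  Add: E' → ε
  Add: E' → *

No remaining common prefixes — done.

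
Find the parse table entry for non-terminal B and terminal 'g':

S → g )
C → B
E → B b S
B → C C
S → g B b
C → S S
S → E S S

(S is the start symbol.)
To find M[B, 'g'], we find productions for B where 'g' is in the predict set (PREDICT(N → α) = (FIRST(α) \ {ε}) ∪ (FOLLOW(N) if α ⇒* ε)).

Relevant sets:
  FIRST(C) = { 'g' }

B → C C: PREDICT = { 'g' }
  'g' is in predict set, so this production goes in M[B, 'g']

M[B, 'g'] = B → C C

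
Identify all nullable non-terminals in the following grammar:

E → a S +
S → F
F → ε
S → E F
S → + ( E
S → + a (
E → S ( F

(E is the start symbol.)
{ 'F', 'S' }

ε-productions: F → ε
So F is immediately nullable.
S → F: every symbol on the right is nullable, so S is nullable too.
No further non-terminal can be added: every production for the remaining non-terminals contains a terminal or a non-nullable non-terminal.
Nullable = { 'F', 'S' }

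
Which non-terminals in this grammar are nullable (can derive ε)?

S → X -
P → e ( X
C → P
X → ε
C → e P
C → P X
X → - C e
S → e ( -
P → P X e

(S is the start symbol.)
A non-terminal is nullable if it can derive ε (the empty string): either it has an ε-production, or it has a production whose right-hand side consists entirely of nullable non-terminals.

ε-productions: X → ε
So X is immediately nullable.
No further non-terminal can be added: every production for the remaining non-terminals contains a terminal or a non-nullable non-terminal.
Nullable = { 'X' }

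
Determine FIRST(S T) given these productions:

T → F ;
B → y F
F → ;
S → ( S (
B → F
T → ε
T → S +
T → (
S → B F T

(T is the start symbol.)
{ '(', ';', 'y' }

FIRST sets of the non-terminals involved (from the grammar, by fixed-point iteration):
  FIRST(S) = { '(', ';', 'y' }

To compute FIRST(S T), process the symbols left to right:
Symbol S is a non-terminal. Add FIRST(S) \ {ε} = { '(', ';', 'y' }
S is not nullable (ε ∉ FIRST(S)), so stop here.
FIRST(S T) = { '(', ';', 'y' }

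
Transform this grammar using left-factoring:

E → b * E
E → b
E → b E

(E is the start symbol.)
Left-factoring transforms A → αβ₁ | αβ₂ into A → αA' and A' → β₁ | β₂
(α is the longest common prefix among the alternatives). Repeat until
no nonterminal has two alternatives with a common prefix.

Round 1: E has alternatives sharing prefix 'b'. Introduce E': E → b E'
  Add: E' → * E
  Add: E' → ε
  Add: E' → E

No remaining common prefixes — done.

Resulting grammar:
E → b E'
E' → * E
E' → ε
E' → E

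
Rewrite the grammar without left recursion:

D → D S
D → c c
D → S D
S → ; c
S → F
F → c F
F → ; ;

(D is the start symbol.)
D → c c D'
D → S D D'
D' → S D'
D' → ε
S → ; c
S → F
F → c F
F → ; ;

D is directly left-recursive. The standard transformation for
  A → A α₁ | ... | A α_m | β₁ | ... | β_n
is
  A  → β₁ A' | ... | β_n A'
  A' → α₁ A' | ... | α_m A' | ε

D → c c becomes D → c c D'
D → S D becomes D → S D D'
D → D S becomes D' → S D'
Add D' → ε

Productions for other non-terminals are unchanged:
  S → ; c
  S → F
  F → c F
  F → ; ;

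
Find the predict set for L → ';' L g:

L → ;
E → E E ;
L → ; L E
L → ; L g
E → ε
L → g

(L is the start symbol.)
{ ';' }

PREDICT(L → ';' L g) = (FIRST(RHS) \ {ε}) ∪ (FOLLOW(L) if ε ∈ FIRST(RHS), i.e. RHS ⇒* ε)
FIRST(';' L g) = { ';' }
ε ∉ FIRST(';' L g), so FOLLOW(L) is not added.
PREDICT(L → ';' L g) = { ';' }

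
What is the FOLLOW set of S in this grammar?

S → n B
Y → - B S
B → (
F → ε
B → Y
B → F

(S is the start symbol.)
{ $, 'n' }

S is the start symbol, so $ ∈ FOLLOW(S).
In Y → - B S: S is at the end, add FOLLOW(Y)

The FOLLOW sets referred to above (computed the same way, to a fixed point):
  FOLLOW(Y) = { $, 'n' }

Taking the union: FOLLOW(S) = { $, 'n' }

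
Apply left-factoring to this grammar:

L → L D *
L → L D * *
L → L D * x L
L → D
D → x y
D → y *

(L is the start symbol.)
Left-factoring transforms A → αβ₁ | αβ₂ into A → αA' and A' → β₁ | β₂
(α is the longest common prefix among the alternatives). Repeat until
no nonterminal has two alternatives with a common prefix.

Round 1: L has alternatives sharing prefix 'L D *'. Introduce L': L → L D * L'
  Add: L' → ε
  Add: L' → *
  Add: L' → x L

No remaining common prefixes — done.

Resulting grammar:
L → L D * L'
L' → ε
L' → *
L' → x L
L → D
D → x y
D → y *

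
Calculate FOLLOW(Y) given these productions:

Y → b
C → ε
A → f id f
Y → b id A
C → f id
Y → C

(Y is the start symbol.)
Y is the start symbol, so $ ∈ FOLLOW(Y).
Y does not occur on any right-hand side.

Taking the union: FOLLOW(Y) = { $ }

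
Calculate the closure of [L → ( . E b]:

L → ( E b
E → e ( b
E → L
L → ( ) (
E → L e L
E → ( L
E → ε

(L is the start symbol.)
To compute CLOSURE, for each item [A → α.Bβ] where B is a non-terminal, add [B → .γ] for all productions B → γ; repeat for the newly added items until nothing changes.

Start with: [L → ( . E b]
  [L → ( . E b] has the dot before E: add [E → . e ( b], [E → . L], [E → . L e L], [E → . ( L], [E → .]
  [E → . L] has the dot before L: add [L → . ( E b], [L → . ( ) (]
No further items can be added.

CLOSURE = { [E → . ( L], [E → . L e L], [E → . L], [E → . e ( b], [E → .], [L → ( . E b], [L → . ( ) (], [L → . ( E b] }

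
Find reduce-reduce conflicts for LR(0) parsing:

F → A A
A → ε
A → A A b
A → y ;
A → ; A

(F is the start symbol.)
A reduce-reduce conflict occurs when an LR(0) state has two complete items [A → α .] and [B → β .] — both call for a reduction, and with no lookahead the parser cannot choose between them.

Augment with F' → F and build the canonical LR(0) collection (I0 = CLOSURE({[F' → . F]}), then GOTO on every symbol after a dot until no new states appear). It has 10 states:
  I0: { [A → . ; A], [A → . A A b], [A → . y ;], [A → .], [F → . A A], [F' → . F] }  — shift, reduce
  I1: { [A → . ; A], [A → . A A b], [A → . y ;], [A → .], [A → ; . A] }  — shift, reduce
  I2: { [A → . ; A], [A → . A A b], [A → . y ;], [A → .], [A → A . A b], [F → A . A] }  — shift, reduce
  I3: { [F' → F .] }  — accept
  I4: { [A → y . ;] }  — shift
  I5: { [A → y ; .] }  — reduce
  I6: { [A → . ; A], [A → . A A b], [A → . y ;], [A → .], [A → A . A b], [A → A A . b], [F → A A .] }  — shift, 2 reduces
  I7: { [A → . ; A], [A → . A A b], [A → . y ;], [A → .], [A → A . A b], [A → A A . b] }  — shift, reduce
  I8: { [A → A A b .] }  — reduce
  I9: { [A → . ; A], [A → . A A b], [A → . y ;], [A → .], [A → ; A .], [A → A . A b] }  — shift, 2 reduces

I6 contains complete items [A → .], [F → A A .] — reduce-reduce conflict.
I9 contains complete items [A → .], [A → ; A .] — reduce-reduce conflict.

Answer: Yes — I6: [A → .] vs [F → A A .]; I9: [A → .] vs [A → ; A .]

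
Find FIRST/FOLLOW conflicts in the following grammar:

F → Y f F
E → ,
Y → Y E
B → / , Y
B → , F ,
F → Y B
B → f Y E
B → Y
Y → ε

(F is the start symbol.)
Yes. F → Y f F with FOLLOW(F) on { ',' }; Y → Y E with FOLLOW(Y) on { ',' }; B → ',' F ',' with FOLLOW(B) on { ',' }

A FIRST/FOLLOW conflict occurs when a non-terminal N has a nullable alternative N → β (β ⇒* ε) and another alternative N → α with FIRST(α) ∩ FOLLOW(N) ≠ ∅: on such a lookahead the parser cannot decide between expanding α and letting N vanish via β.

Nullable non-terminals: B, F, Y.
FIRST sets used below: FIRST(Y) = { ',', ε }, FIRST(B) = { ',', '/', 'f', ε }, FIRST(E) = { ',' }

B: nullable alternative(s) B → Y; FOLLOW(B) = { $, ',' }
  B → / , Y: FIRST \ {ε} = { '/' } — disjoint from FOLLOW(B)
  B → , F ,: FIRST \ {ε} = { ',' } — overlaps FOLLOW(B) on { ',' }: CONFLICT
  B → f Y E: FIRST \ {ε} = { 'f' } — disjoint from FOLLOW(B)
  B → Y: FIRST \ {ε} = { ',' } — this is the only nullable alternative, skip

F: nullable alternative(s) F → Y B; FOLLOW(F) = { $, ',' }
  F → Y f F: FIRST \ {ε} = { ',', 'f' } — overlaps FOLLOW(F) on { ',' }: CONFLICT
  F → Y B: FIRST \ {ε} = { ',', '/', 'f' } — this is the only nullable alternative, skip

Y: nullable alternative(s) Y → ε; FOLLOW(Y) = { $, ',', '/', 'f' }
  Y → Y E: FIRST \ {ε} = { ',' } — overlaps FOLLOW(Y) on { ',' }: CONFLICT
  Y → ε: FIRST \ {ε} = { } — this is the only nullable alternative, skip

E has no nullable alternative, so no FIRST/FOLLOW check is needed there.

So the grammar has 3 FIRST/FOLLOW conflicts (marked CONFLICT above).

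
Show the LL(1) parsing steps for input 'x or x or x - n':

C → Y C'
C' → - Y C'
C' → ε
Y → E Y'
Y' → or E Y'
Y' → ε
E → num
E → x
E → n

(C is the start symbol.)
Stack is shown with the top on the left.

Stack         Input              Action
---------------------------------------
C $           x or x or x - n $  output C → Y C'
Y C' $        x or x or x - n $  output Y → E Y'
E Y' C' $     x or x or x - n $  output E → x
x Y' C' $     x or x or x - n $  match 'x'
Y' C' $       or x or x - n $    output Y' → or E Y'
or E Y' C' $  or x or x - n $    match 'or'
E Y' C' $     x or x - n $       output E → x
x Y' C' $     x or x - n $       match 'x'
Y' C' $       or x - n $         output Y' → or E Y'
or E Y' C' $  or x - n $         match 'or'
E Y' C' $     x - n $            output E → x
x Y' C' $     x - n $            match 'x'
Y' C' $       - n $              output Y' → ε
C' $          - n $              output C' → - Y C'
- Y C' $      - n $              match '-'
Y C' $        n $                output Y → E Y'
E Y' C' $     n $                output E → n
n Y' C' $     n $                match 'n'
Y' C' $       $                  output Y' → ε
C' $          $                  output C' → ε
$             $                  accept

The string is accepted.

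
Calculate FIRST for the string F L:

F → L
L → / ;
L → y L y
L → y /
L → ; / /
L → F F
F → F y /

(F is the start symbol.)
FIRST sets of the non-terminals involved (from the grammar, by fixed-point iteration):
  FIRST(F) = { '/', ';', 'y' }

To compute FIRST(F L), process the symbols left to right:
Symbol F is a non-terminal. Add FIRST(F) \ {ε} = { '/', ';', 'y' }
F is not nullable (ε ∉ FIRST(F)), so stop here.
FIRST(F L) = { '/', ';', 'y' }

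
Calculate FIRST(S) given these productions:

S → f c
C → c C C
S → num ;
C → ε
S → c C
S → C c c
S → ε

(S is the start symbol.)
To compute FIRST(S), examine every production with S on the left-hand side, reading each right-hand side left to right until a non-nullable symbol is reached.

FIRST sets of the other non-terminals involved (by the same procedure, iterated to a fixed point):
  FIRST(C) = { 'c', ε }

From S → f c:
  - f is a terminal: add 'f' and stop
From S → num ;:
  - num is a terminal: add 'num' and stop
From S → c C:
  - c is a terminal: add 'c' and stop
From S → C c c:
  - C is a non-terminal: add FIRST(C) \ {ε} = { 'c' }
    C is nullable, so continue to the next symbol
  - c is a terminal: add 'c' and stop
From S → ε:
  - ε-production, so ε ∈ FIRST(S)

Collecting: FIRST(S) = { 'c', 'f', 'num', ε }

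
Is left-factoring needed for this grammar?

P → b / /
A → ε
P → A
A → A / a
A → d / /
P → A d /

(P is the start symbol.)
Left-factoring is needed when two productions for the same non-terminal
share a common prefix on the right-hand side.

Productions for P:
  P → b / /
  P → A
  P → A d /
Productions for A:
  A → ε
  A → A / a
  A → d / /

Found common prefix 'A' in productions for P

Answer: Yes, P has productions with common prefix 'A'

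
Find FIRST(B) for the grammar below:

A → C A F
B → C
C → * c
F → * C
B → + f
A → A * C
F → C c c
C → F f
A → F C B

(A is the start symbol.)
{ '*', '+' }

FIRST sets of the other non-terminals involved (by the same procedure, iterated to a fixed point):
  FIRST(C) = { '*' }

From B → C:
  - C is a non-terminal: add FIRST(C) \ {ε} = { '*' }
    C is not nullable, so stop
From B → + f:
  - '+' is a terminal: add '+' and stop

Collecting: FIRST(B) = { '*', '+' }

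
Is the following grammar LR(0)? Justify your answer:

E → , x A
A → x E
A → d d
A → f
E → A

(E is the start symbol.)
Yes, the grammar is LR(0)

A grammar is LR(0) if no state in the canonical LR(0) collection has:
  - both a shift item (dot before a terminal) and a complete item (shift-reduce conflict), or
  - two or more complete items (reduce-reduce conflict; the accept item [E' → E .] counts as a complete item here).

Augment with E' → E and build the canonical LR(0) collection (I0 = CLOSURE({[E' → . E]}), then GOTO on every symbol after a dot until no new states appear). It has 11 states:
  I0: { [A → . d d], [A → . f], [A → . x E], [E → . , x A], [E → . A], [E' → . E] }  — shift
  I1: { [E → , . x A] }  — shift
  I2: { [E → A .] }  — reduce
  I3: { [E' → E .] }  — accept
  I4: { [A → d . d] }  — shift
  I5: { [A → f .] }  — reduce
  I6: { [A → . d d], [A → . f], [A → . x E], [A → x . E], [E → . , x A], [E → . A] }  — shift
  I7: { [A → x E .] }  — reduce
  I8: { [A → d d .] }  — reduce
  I9: { [A → . d d], [A → . f], [A → . x E], [E → , x . A] }  — shift
  I10: { [E → , x A .] }  — reduce

Every state is either a pure shift/goto state or contains exactly one complete item and nothing to shift — no conflicts. The grammar is LR(0).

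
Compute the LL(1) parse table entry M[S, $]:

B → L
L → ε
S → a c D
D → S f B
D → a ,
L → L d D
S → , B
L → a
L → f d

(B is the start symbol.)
Empty (error entry)

To find M[S, $], we find productions for S where $ is in the predict set (PREDICT(N → α) = (FIRST(α) \ {ε}) ∪ (FOLLOW(N) if α ⇒* ε)).

S → a c D: PREDICT = { 'a' }
S → , B: PREDICT = { ',' }

M[S, $] is empty (no production applies)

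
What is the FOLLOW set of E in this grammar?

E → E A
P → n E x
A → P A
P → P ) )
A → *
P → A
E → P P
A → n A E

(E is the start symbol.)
E is the start symbol, so $ ∈ FOLLOW(E).
In E → E A: E is followed by A, add FIRST(A) \ {ε} = { '*', 'n' }
In P → n E x: E is followed by x, add FIRST(x) \ {ε} = { 'x' }
In A → n A E: E is at the end, add FOLLOW(A)

The FOLLOW sets referred to above (computed the same way, to a fixed point):
  FOLLOW(A) = { $, ')', '*', 'n', 'x' }

Taking the union: FOLLOW(E) = { $, ')', '*', 'n', 'x' }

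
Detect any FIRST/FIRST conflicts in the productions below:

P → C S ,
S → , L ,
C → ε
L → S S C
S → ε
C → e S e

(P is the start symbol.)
No FIRST/FIRST conflicts.

Productions for S:
  S → , L ,: FIRST = { ',' }
  S → ε: FIRST = { ε }
Productions for C:
  C → ε: FIRST = { ε }
  C → e S e: FIRST = { 'e' }
P, L have only one production, so no FIRST/FIRST conflict is possible there.

All alternatives of each non-terminal have pairwise disjoint FIRST sets.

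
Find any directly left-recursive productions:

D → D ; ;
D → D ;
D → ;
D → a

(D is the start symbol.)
D → D ; ;: LEFT RECURSIVE (starts with D)
D → D ;: LEFT RECURSIVE (starts with D)
D → ;: starts with ';'
D → a: starts with a

The grammar has direct left recursion on: D.

Answer: Yes, D is left-recursive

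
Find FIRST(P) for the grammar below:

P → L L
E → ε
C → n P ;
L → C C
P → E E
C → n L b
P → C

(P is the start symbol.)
{ 'n', ε }

FIRST sets of the other non-terminals involved (by the same procedure, iterated to a fixed point):
  FIRST(L) = { 'n' }
  FIRST(E) = { ε }
  FIRST(C) = { 'n' }

From P → L L:
  - L is a non-terminal: add FIRST(L) \ {ε} = { 'n' }
    L is not nullable, so stop
From P → E E:
  - E is a non-terminal: add FIRST(E) \ {ε} = { }
    E is nullable, so continue to the next symbol
  - E is a non-terminal: add FIRST(E) \ {ε} = { }
    E is nullable and nothing follows, so the whole right-hand side can vanish: ε ∈ FIRST(P)
From P → C:
  - C is a non-terminal: add FIRST(C) \ {ε} = { 'n' }
    C is not nullable, so stop

Collecting: FIRST(P) = { 'n', ε }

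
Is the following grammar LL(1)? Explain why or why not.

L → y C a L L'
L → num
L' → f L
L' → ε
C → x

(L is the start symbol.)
A grammar is LL(1) if for each non-terminal N with multiple productions, the predict sets of those productions are pairwise disjoint, where PREDICT(N → α) = (FIRST(α) \ {ε}) ∪ (FOLLOW(N) if α ⇒* ε).

Relevant sets:
  FOLLOW(L') = { $, 'f' }

For L:
  PREDICT(L → y C a L L') = { 'y' }
  PREDICT(L → num) = { 'num' }
For L':
  PREDICT(L' → f L) = { 'f' }
  PREDICT(L' → ε) = { $, 'f' }
C has a single production, so nothing to check there.

Conflict found: Predict set conflict for L': { 'f' }
The grammar is NOT LL(1).

Answer: No. Predict set conflict for L': { 'f' }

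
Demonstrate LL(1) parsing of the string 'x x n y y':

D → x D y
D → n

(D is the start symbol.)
LL(1) parsing maintains a stack (initially the start symbol over $) and the input. At each step: if the stack top is a terminal, match it against the current input token; if it is a non-terminal N, replace it with the RHS of M[N, lookahead] (the unique production whose predict set contains the lookahead).

Stack is shown with the top on the left.

Stack      Input        Action
------------------------------
D $        x x n y y $  output D → x D y
x D y $    x x n y y $  match 'x'
D y $      x n y y $    output D → x D y
x D y y $  x n y y $    match 'x'
D y y $    n y y $      output D → n
n y y $    n y y $      match 'n'
y y $      y y $        match 'y'
y $        y $          match 'y'
$          $            accept

The string is accepted.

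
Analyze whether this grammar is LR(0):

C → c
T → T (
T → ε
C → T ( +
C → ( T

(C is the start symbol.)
No. Shift-reduce conflict between [T → .] and [C → . ( T]

Augment with C' → C and build the canonical LR(0) collection (I0 = CLOSURE({[C' → . C]}), then GOTO on every symbol after a dot until no new states appear). It has 9 states:
  I0: { [C → . ( T], [C → . T ( +], [C → . c], [C' → . C], [T → . T (], [T → .] }  — shift, reduce
  I1: { [C → ( . T], [T → . T (], [T → .] }  — reduce
  I2: { [C' → C .] }  — accept
  I3: { [C → T . ( +], [T → T . (] }  — shift
  I4: { [C → c .] }  — reduce
  I5: { [C → T ( . +], [T → T ( .] }  — shift, reduce
  I6: { [C → T ( + .] }  — reduce
  I7: { [C → ( T .], [T → T . (] }  — shift, reduce
  I8: { [T → T ( .] }  — reduce

Conflict in state I0:
  Shift-reduce conflict between [T → .] and [C → . ( T]
So the grammar is NOT LR(0).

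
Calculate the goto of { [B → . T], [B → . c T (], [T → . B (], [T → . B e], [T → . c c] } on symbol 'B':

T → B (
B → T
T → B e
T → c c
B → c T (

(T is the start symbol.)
GOTO(I, 'B') = CLOSURE({ [A → αX.β] : [A → α.Xβ] ∈ I, X = 'B' })

Items with dot before 'B', with the dot advanced:
  [T → . B (] → [T → B . (]
  [T → . B e] → [T → B . e]
Closure adds nothing (no advanced item has the dot before a non-terminal).

GOTO = { [T → B . (], [T → B . e] }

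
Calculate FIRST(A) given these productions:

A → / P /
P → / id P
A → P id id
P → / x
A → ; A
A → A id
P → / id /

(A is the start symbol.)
{ '/', ';' }

To compute FIRST(A), examine every production with A on the left-hand side, reading each right-hand side left to right until a non-nullable symbol is reached.

FIRST sets of the other non-terminals involved (by the same procedure, iterated to a fixed point):
  FIRST(P) = { '/' }

From A → / P /:
  - '/' is a terminal: add '/' and stop
From A → P id id:
  - P is a non-terminal: add FIRST(P) \ {ε} = { '/' }
    P is not nullable, so stop
From A → ; A:
  - ';' is a terminal: add ';' and stop
From A → A id:
  - A is the symbol being defined: contributes nothing new
    A is not nullable, so stop

Collecting: FIRST(A) = { '/', ';' }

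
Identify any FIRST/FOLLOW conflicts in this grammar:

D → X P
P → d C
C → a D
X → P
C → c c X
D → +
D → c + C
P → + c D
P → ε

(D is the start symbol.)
Yes. D → '+' with FOLLOW(D) on { '+' }; P → d C with FOLLOW(P) on { 'd' }; P → '+' c D with FOLLOW(P) on { '+' }

A FIRST/FOLLOW conflict occurs when a non-terminal N has a nullable alternative N → β (β ⇒* ε) and another alternative N → α with FIRST(α) ∩ FOLLOW(N) ≠ ∅: on such a lookahead the parser cannot decide between expanding α and letting N vanish via β.

Nullable non-terminals: D, P, X.
FIRST sets used below: FIRST(X) = { '+', 'd', ε }, FIRST(P) = { '+', 'd', ε }

D: nullable alternative(s) D → X P; FOLLOW(D) = { $, '+', 'd' }
  D → X P: FIRST \ {ε} = { '+', 'd' } — this is the only nullable alternative, skip
  D → +: FIRST \ {ε} = { '+' } — overlaps FOLLOW(D) on { '+' }: CONFLICT
  D → c + C: FIRST \ {ε} = { 'c' } — disjoint from FOLLOW(D)

P: nullable alternative(s) P → ε; FOLLOW(P) = { $, '+', 'd' }
  P → d C: FIRST \ {ε} = { 'd' } — overlaps FOLLOW(P) on { 'd' }: CONFLICT
  P → + c D: FIRST \ {ε} = { '+' } — overlaps FOLLOW(P) on { '+' }: CONFLICT
  P → ε: FIRST \ {ε} = { } — this is the only nullable alternative, skip
X has a nullable alternative but only one production, so nothing to check.

C has no nullable alternative, so no FIRST/FOLLOW check is needed there.

So the grammar has 3 FIRST/FOLLOW conflicts (marked CONFLICT above).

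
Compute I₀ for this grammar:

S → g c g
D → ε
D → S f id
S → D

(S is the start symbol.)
First, augment the grammar with S' → S
I₀ = CLOSURE({ [S' → . S] }):
  [S' → . S] has the dot before S: add [S → . g c g], [S → . D]
  [S → . D] has the dot before D: add [D → .], [D → . S f id]
No further items can be added.

I₀ = { [D → . S f id], [D → .], [S → . D], [S → . g c g], [S' → . S] }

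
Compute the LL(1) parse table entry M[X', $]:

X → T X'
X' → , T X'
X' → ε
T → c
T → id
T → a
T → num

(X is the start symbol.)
To find M[X', $], we find productions for X' where $ is in the predict set (PREDICT(N → α) = (FIRST(α) \ {ε}) ∪ (FOLLOW(N) if α ⇒* ε)).

Relevant sets:
  FOLLOW(X') = { $ }

X' → , T X': PREDICT = { ',' }
X' → ε: PREDICT = { $ }
  $ is in predict set, so this production goes in M[X', $]

M[X', $] = X' → ε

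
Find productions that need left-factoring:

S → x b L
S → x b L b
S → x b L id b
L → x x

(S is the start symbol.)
Yes, S has productions with common prefix 'x b L'

Left-factoring is needed when two productions for the same non-terminal
share a common prefix on the right-hand side.

Productions for S:
  S → x b L
  S → x b L b
  S → x b L id b

Found common prefix 'x b L' in productions for S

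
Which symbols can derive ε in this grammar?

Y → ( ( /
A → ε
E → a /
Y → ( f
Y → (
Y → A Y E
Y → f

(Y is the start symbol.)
{ 'A' }

A non-terminal is nullable if it can derive ε (the empty string): either it has an ε-production, or it has a production whose right-hand side consists entirely of nullable non-terminals.

ε-productions: A → ε
So A is immediately nullable.
No further non-terminal can be added: every production for the remaining non-terminals contains a terminal or a non-nullable non-terminal.
Nullable = { 'A' }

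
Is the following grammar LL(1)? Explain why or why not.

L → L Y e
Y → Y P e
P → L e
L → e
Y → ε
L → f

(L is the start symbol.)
Relevant sets:
  FIRST(L) = { 'e', 'f' }
  FIRST(Y) = { 'e', 'f', ε }
  FIRST(P) = { 'e', 'f' }
  FOLLOW(Y) = { 'e', 'f' }

For L:
  PREDICT(L → L Y e) = { 'e', 'f' }
  PREDICT(L → e) = { 'e' }
  PREDICT(L → f) = { 'f' }
For Y:
  PREDICT(Y → Y P e) = { 'e', 'f' }
  PREDICT(Y → ε) = { 'e', 'f' }
P has a single production, so nothing to check there.

Conflict found: Predict set conflict for L: { 'e' }
The grammar is NOT LL(1).

Answer: No. Predict set conflict for L: { 'e' }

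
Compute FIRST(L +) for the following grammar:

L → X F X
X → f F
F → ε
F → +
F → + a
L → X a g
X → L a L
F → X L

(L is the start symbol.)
FIRST sets of the non-terminals involved (from the grammar, by fixed-point iteration):
  FIRST(L) = { 'f' }

To compute FIRST(L +), process the symbols left to right:
Symbol L is a non-terminal. Add FIRST(L) \ {ε} = { 'f' }
L is not nullable (ε ∉ FIRST(L)), so stop here.
FIRST(L +) = { 'f' }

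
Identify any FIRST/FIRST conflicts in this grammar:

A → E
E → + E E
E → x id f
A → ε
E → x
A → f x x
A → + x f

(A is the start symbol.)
A FIRST/FIRST conflict occurs when two productions N → α and N → β for the same non-terminal have FIRST(α) ∩ FIRST(β) ≠ ∅ (with ε ∈ FIRST of a nullable right-hand side, so two nullable alternatives also conflict).

FIRST sets of the non-terminals at (or reachable through a nullable prefix from) the front of some alternative:
  FIRST(E) = { '+', 'x' }

Productions for A:
  A → E: FIRST = { '+', 'x' }
  A → ε: FIRST = { ε }
  A → f x x: FIRST = { 'f' }
  A → + x f: FIRST = { '+' }
Productions for E:
  E → + E E: FIRST = { '+' }
  E → x id f: FIRST = { 'x' }
  E → x: FIRST = { 'x' }

Conflict for A: A → E and A → + x f
  Overlap: { '+' }
Conflict for E: E → x id f and E → x
  Overlap: { 'x' }

Answer: Yes. A → E / A → '+' x f on { '+' }; E → x id f / E → x on { 'x' }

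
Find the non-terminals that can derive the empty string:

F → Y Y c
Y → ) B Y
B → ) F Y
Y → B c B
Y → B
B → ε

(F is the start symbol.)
{ 'B', 'Y' }

A non-terminal is nullable if it can derive ε (the empty string): either it has an ε-production, or it has a production whose right-hand side consists entirely of nullable non-terminals.

ε-productions: B → ε
So B is immediately nullable.
Y → B: every symbol on the right is nullable, so Y is nullable too.
No further non-terminal can be added: every production for the remaining non-terminals contains a terminal or a non-nullable non-terminal.
Nullable = { 'B', 'Y' }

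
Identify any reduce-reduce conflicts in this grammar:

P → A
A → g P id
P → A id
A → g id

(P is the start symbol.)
Augment with P' → P and build the canonical LR(0) collection (I0 = CLOSURE({[P' → . P]}), then GOTO on every symbol after a dot until no new states appear). It has 8 states:
  I0: { [A → . g P id], [A → . g id], [P → . A id], [P → . A], [P' → . P] }  — shift
  I1: { [P → A . id], [P → A .] }  — shift, reduce
  I2: { [P' → P .] }  — accept
  I3: { [A → . g P id], [A → . g id], [A → g . P id], [A → g . id], [P → . A id], [P → . A] }  — shift
  I4: { [A → g P . id] }  — shift
  I5: { [A → g id .] }  — reduce
  I6: { [A → g P id .] }  — reduce
  I7: { [P → A id .] }  — reduce

No state contains more than one complete item.

Answer: No reduce-reduce conflicts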